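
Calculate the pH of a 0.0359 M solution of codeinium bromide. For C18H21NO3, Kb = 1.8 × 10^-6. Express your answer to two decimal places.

C18H22NO3+ is the conjugate acid of the weak base C18H21NO3.
Ka = Kw/Kb = 1.0×10^-14 / 1.8 × 10^-6 = 5.56 × 10^-9
From the ICE table, Ka = [H+]²/(0.0359 − [H+]) = 5.56 × 10^-9.
Neglecting [H+] in the denominator: [H+] = √(5.56 × 10^-9 × 0.0359) = 1.41 × 10^-5 M
Check: 0.039% ionized — well under 5%, approximation valid.
pH = −log[H+] = −log(1.41 × 10^-5) = 4.85

pH = 4.85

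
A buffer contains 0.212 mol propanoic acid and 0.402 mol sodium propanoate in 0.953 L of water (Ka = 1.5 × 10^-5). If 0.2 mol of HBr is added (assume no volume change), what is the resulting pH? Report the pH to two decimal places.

Added H+ converts CH3CH2COO- to CH3CH2COOH: CH3CH2COOH → 0.412 mol, CH3CH2COO- → 0.202 mol.
pKa = −log(1.5 × 10^-5) = 4.824
pH = pKa + log([A⁻]/[HA]) = 4.824 + log(0.202/0.412) = 4.824 -0.310

pH = 4.51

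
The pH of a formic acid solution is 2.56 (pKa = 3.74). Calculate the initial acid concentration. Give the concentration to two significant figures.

[H+] = 10^(-2.56) = 2.75 × 10^-3 M = x
Ka = 10^(−3.74) = 1.82 × 10^-4
Ka = x²/(C₀ − x) ⇒ C₀ = x + x²/Ka
C₀ = 2.75 × 10^-3 + (2.75 × 10^-3)²/(1.82 × 10^-4) = 4.43 × 10^-2 M

C₀ = 4.4 × 10^-2 M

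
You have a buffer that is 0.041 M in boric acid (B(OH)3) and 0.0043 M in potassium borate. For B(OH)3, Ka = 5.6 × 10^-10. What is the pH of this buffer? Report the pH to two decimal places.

pH = 8.27

pKa = −log(5.6 × 10^-10) = 9.252
Henderson–Hasselbalch: pH = pKa + log([B(OH)4-]/[B(OH)3]) = 9.252 + log(0.0043/0.041)
pH = 9.252 + (-0.979) = 8.27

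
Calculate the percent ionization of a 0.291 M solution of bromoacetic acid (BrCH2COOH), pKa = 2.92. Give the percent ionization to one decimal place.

BrCH2COOH ⇌ BrCH2COO- + H+; let x = [H+] at equilibrium.
Ka = 10^(−2.92) = 1.20 × 10^-3
Solve x² + 0.0012x − 0.000349 = 0 → x = 1.81 × 10^-2 M
Fraction ionized = 1.81 × 10^-2 / 0.291 = 0.0622 → 6.2%

6.2%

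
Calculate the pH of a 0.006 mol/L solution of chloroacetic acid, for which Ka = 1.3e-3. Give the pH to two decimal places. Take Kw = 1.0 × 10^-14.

ClCH2COOH ⇌ ClCH2COO- + H+
Ka = [H+]²/(0.006 − [H+]) = 1.3 × 10^-3
Here C₀/Ka ≈ 4.62, so the small-[H+] approximation fails. Use the quadratic:
[H+] = (−Ka + √(Ka² + 4·Ka·C₀))/2 = 2.22 × 10^-3 M
pH = −log(2.22 × 10^-3) = 2.65

pH = 2.65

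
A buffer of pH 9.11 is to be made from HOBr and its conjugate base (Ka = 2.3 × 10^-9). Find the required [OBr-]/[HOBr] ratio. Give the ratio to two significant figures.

ratio = 3.0

pKa = -log(2.3 × 10^-9) = 8.638
pH = pKa + log(r) ⇒ log(r) = 9.11 − 8.638 = +0.472
r = [OBr-]/[HOBr] = 10^(+0.472) = 2.96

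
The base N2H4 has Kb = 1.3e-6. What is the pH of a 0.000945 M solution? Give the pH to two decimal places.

pH = 9.54

N2H4 + H2O ⇌ N2H5+ + OH-
Kb = x²/(0.000945 − x) = 1.3 × 10^-6
Neglecting x in the denominator: x = √(1.3 × 10^-6 × 0.000945) = 3.50 × 10^-5 M
pOH = 4.46, so pH = 14.00 − pOH = 9.54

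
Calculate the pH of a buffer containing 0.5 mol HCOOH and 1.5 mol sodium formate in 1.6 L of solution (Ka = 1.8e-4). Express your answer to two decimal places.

pH = 4.22

pKa = −log(1.8 × 10^-4) = 3.745
pH = pKa + log([A⁻]/[HA]) = 3.745 + log(1.5/0.5)
pH = 3.745 + (+0.477) = 4.22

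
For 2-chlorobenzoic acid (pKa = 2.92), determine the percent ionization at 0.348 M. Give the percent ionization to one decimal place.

5.7%

ClC6H4COOH ⇌ ClC6H4COO- + H+; let x = [H+] at equilibrium.
Ka = 10^(−2.92) = 1.20 × 10^-3
Solve x² + 0.0012x − 0.000418 = 0 → x = 1.98 × 10^-2 M
Fraction ionized = 1.98 × 10^-2 / 0.348 = 0.0569 → 5.7%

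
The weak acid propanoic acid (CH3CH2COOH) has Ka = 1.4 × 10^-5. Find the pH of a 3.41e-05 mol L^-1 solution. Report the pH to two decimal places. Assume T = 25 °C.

CH3CH2COOH ⇌ CH3CH2COO- + H+
Ka = x²/(3.41e-05 − x) = 1.4 × 10^-5
x is not negligible relative to C₀; solve x² + 1.4e-05·x − 4.77e-10 = 0.
x = [−1.4e-05 + √(1.4e-05² + 1.91e-09)]/2 = 1.59 × 10^-5 M
pH = −log[H+] = −log(1.59 × 10^-5) = 4.80

pH = 4.80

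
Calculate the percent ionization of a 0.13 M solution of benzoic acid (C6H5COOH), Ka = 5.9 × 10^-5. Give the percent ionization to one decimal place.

2.1%

C6H5COOH ⇌ C6H5COO- + H+; let x = [H+] at equilibrium.
x ≈ √(Ka·C₀) = √(5.9 × 10^-5 × 0.13) = 2.77 × 10^-3 M
Fraction ionized = 2.77 × 10^-3 / 0.13 = 0.0213 → 2.1%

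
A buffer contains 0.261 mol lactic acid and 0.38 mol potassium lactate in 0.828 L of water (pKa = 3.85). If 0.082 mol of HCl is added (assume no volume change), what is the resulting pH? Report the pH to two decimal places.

After neutralization: n(CH3CH(OH)COOH) = 0.343 mol, n(CH3CH(OH)COO-) = 0.298 mol.
Henderson–Hasselbalch with mole ratio 0.298/0.343: pH = 3.85 + (-0.061)

pH = 3.79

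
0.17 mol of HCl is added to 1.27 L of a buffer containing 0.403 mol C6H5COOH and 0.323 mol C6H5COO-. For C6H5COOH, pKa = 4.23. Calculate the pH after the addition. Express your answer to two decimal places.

pH = 3.66

Added H+ converts C6H5COO- to C6H5COOH: C6H5COOH → 0.573 mol, C6H5COO- → 0.153 mol.
pH = pKa + log([A⁻]/[HA]) = 4.23 + log(0.153/0.573) = 4.23 -0.573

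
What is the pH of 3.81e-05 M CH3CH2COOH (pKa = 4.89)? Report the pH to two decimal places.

CH3CH2COOH ⇌ CH3CH2COO- + H+
Ka = 10^(−4.89) = 1.29 × 10^-5
Ka = x²/(3.81e-05 − x) = 1.29 × 10^-5
The 5% rule fails; solving x² + Ka·x − Ka·C₀ = 0 exactly:
x = (−Ka + √(Ka² + 4·Ka·C₀))/2 = 1.66 × 10^-5 M
pH = −log(1.66 × 10^-5) = 4.78

pH = 4.78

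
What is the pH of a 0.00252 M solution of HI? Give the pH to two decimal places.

pH = 2.60

HI is a strong acid and dissociates completely, so [H+] = 0.00252 M.
pH = -log(0.00252) = 2.60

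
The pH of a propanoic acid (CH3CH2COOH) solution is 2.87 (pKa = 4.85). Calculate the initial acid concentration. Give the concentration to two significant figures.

C₀ = 1.3 × 10^-1 M

[H+] = 10^(-2.87) = 1.35 × 10^-3 M = x
Ka = 10^(−4.85) = 1.41 × 10^-5
Ka = x²/(C₀ − x) ⇒ C₀ = x + x²/Ka
C₀ = 1.35 × 10^-3 + (1.35 × 10^-3)²/(1.41 × 10^-5) = 1.31 × 10^-1 M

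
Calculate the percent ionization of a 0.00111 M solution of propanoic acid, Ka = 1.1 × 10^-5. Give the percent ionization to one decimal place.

CH3CH2COOH ⇌ CH3CH2COO- + H+; let x = [H+] at equilibrium.
Ka = x²/(C₀ − x); solving the quadratic gives x = 1.05 × 10^-4 M.
% ionization = x/C₀ × 100% = 1.05 × 10^-4/0.00111 × 100% = 9.5%

9.5%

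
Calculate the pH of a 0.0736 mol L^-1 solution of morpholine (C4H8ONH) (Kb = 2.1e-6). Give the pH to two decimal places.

C4H8ONH + H2O ⇌ C4H8ONH2+ + OH-
Let x = [OH-] at equilibrium. Kb = x²/(0.0736 − x).
Neglecting x in the denominator: x = √(2.1 × 10^-6 × 0.0736) = 3.93 × 10^-4 M
pOH = −log(3.93 × 10^-4) = 3.41; pH = 14.00 − 3.41 = 10.59

pH = 10.59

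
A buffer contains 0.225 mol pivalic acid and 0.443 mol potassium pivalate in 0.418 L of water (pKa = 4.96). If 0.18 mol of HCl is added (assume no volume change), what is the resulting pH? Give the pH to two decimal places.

Added H+ converts (CH3)3CCOO- to (CH3)3CCOOH: (CH3)3CCOOH → 0.405 mol, (CH3)3CCOO- → 0.263 mol.
pH = pKa + log(n_(CH3)3CCOO-/n_(CH3)3CCOOH) = 4.96 + log(0.263/0.405) = 4.96 + (-0.187)

pH = 4.77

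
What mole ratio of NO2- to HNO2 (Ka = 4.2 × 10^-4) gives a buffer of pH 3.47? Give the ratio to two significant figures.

pKa = -log(4.2 × 10^-4) = 3.377
pH = pKa + log(r) ⇒ log(r) = 3.47 − 3.377 = +0.093
r = [NO2-]/[HNO2] = 10^(+0.093) = 1.24

ratio = 1.2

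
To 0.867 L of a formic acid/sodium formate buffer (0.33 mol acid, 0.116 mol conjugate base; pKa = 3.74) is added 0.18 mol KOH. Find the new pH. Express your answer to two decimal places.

pH = 4.04

OH- converts HCOOH to HCOO-: HCOOH → 0.15 mol, HCOO- → 0.296 mol.
pH = pKa + log(n_HCOO-/n_HCOOH) = 3.74 + log(0.296/0.15) = 3.74 + (+0.295)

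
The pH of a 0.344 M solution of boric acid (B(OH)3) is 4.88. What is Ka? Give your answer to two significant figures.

[H+] = 10^(-4.88) = 1.32 × 10^-5 M
At equilibrium [HA] = 0.344 − 1.32 × 10^-5 = 3.44 × 10^-1 M
Ka = [H+][A-]/[HA] = (1.32 × 10^-5)² / 3.44 × 10^-1 = 5.1 × 10^-10

Ka = 5.1 × 10^-10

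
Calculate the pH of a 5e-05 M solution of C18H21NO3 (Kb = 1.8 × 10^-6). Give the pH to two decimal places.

C18H21NO3 + H2O ⇌ C18H22NO3+ + OH-
Kb = x²/(5e-05 − x) = 1.8 × 10^-6
The 5% rule fails; solving x² + Kb·x − Kb·C₀ = 0 exactly:
x = [−1.8e-06 + √(1.8e-06² + 3.6e-10)]/2 = 8.63 × 10^-6 M
pOH = 5.06, so pH = 14.00 − pOH = 8.94

pH = 8.94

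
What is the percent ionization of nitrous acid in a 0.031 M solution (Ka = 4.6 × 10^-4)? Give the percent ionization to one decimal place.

HNO2 ⇌ NO2- + H+; let x = [H+] at equilibrium.
Ka = x²/(C₀ − x); solving the quadratic gives x = 3.55 × 10^-3 M.
% ionization = x/C₀ × 100% = 3.55 × 10^-3/0.031 × 100% = 11.5%

11.5%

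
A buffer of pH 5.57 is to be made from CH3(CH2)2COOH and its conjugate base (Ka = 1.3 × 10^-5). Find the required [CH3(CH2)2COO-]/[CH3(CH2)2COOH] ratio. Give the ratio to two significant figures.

pKa = -log(1.3 × 10^-5) = 4.886
pH = pKa + log(r) ⇒ log(r) = 5.57 − 4.886 = +0.684
r = [CH3(CH2)2COO-]/[CH3(CH2)2COOH] = 10^(+0.684) = 4.83

ratio = 4.8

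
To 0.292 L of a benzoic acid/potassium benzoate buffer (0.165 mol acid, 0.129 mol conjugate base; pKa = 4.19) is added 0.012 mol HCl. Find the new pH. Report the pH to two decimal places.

pH = 4.01

After neutralization: n(C6H5COOH) = 0.177 mol, n(C6H5COO-) = 0.117 mol.
pH = pKa + log([A⁻]/[HA]) = 4.19 + log(0.117/0.177) = 4.19 -0.180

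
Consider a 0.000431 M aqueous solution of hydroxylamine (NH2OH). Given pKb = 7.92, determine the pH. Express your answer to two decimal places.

pH = 8.36

NH2OH + H2O ⇌ NH3OH+ + OH-
Kb = 10^(−7.92) = 1.20 × 10^-8
From the ICE table, Kb = [OH-]²/(0.000431 − [OH-]) = 1.20 × 10^-8.
Assume [OH-] ≪ 0.000431: [OH-] ≈ √(1.20 × 10^-8 × 0.000431) = 2.27 × 10^-6 M
([OH-]/C₀ = 0.53% < 5%, so the approximation holds.)
pOH = 5.64, so pH = 14.00 − pOH = 8.36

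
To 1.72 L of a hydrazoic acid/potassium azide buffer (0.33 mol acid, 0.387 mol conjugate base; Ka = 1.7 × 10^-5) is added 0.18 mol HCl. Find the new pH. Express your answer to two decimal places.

pH = 4.38

After neutralization: n(HN3) = 0.51 mol, n(N3-) = 0.207 mol.
pKa = −log(1.7 × 10^-5) = 4.770
pH = pKa + log(n_N3-/n_HN3) = 4.770 + log(0.207/0.51) = 4.770 + (-0.392)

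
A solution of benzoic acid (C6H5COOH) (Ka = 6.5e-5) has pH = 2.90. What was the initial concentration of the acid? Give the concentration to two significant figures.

C₀ = 2.6 × 10^-2 M

[H+] = 10^(-2.90) = 1.26 × 10^-3 M = x
Ka = x²/(C₀ − x) ⇒ C₀ = x + x²/Ka
C₀ = 1.26 × 10^-3 + (1.26 × 10^-3)²/(6.5 × 10^-5) = 2.57 × 10^-2 M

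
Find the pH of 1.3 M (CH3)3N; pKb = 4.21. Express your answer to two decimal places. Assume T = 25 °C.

pH = 11.95

(CH3)3N + H2O ⇌ (CH3)3NH+ + OH-
Kb = 10^(−4.21) = 6.17 × 10^-5
Kb = x²/(1.3 − x) = 6.17 × 10^-5
Since Kb ≪ C₀, x ≈ √(Kb·C₀) = 8.96 × 10^-3 M.
(x/C₀ = 0.69% < 5%, so the approximation holds.)
pOH = −log(8.96 × 10^-3) = 2.05; pH = 14.00 − 2.05 = 11.95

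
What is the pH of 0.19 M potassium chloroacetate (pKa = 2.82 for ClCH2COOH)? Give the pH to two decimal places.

ClCH2COO- is the conjugate base of the weak acid ClCH2COOH.
Ka = 10^(−2.82) = 1.51 × 10^-3
Kb = Kw/Ka = 1.0×10^-14 / 1.51 × 10^-3 = 6.62 × 10^-12
Kb = [OH-]²/(0.19 − [OH-]) = 6.62 × 10^-12
Since Kb ≪ C₀, [OH-] ≈ √(Kb·C₀) = 1.12 × 10^-6 M.
([OH-]/C₀ = 0.00059% < 5%, so the approximation holds.)
pOH = 5.95, so pH = 14.00 − pOH = 8.05

pH = 8.05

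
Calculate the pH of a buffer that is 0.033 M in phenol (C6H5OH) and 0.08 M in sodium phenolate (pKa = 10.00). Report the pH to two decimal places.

Using pH = pKa + log([base]/[acid]) with [base]/[acid] = 0.08/0.033:
pH = 10.00 + (+0.385) = 10.38

pH = 10.38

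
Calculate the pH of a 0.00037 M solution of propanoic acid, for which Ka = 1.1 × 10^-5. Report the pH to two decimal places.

pH = 4.23

CH3CH2COOH ⇌ CH3CH2COO- + H+
From the ICE table, Ka = [H+]²/(0.00037 − [H+]) = 1.1 × 10^-5.
Here C₀/Ka ≈ 33.6, so the small-[H+] approximation fails. Use the quadratic:
[H+] = [−1.1e-05 + √(1.1e-05² + 1.63e-08)]/2 = 5.85 × 10^-5 M
pH = −log(5.85 × 10^-5) = 4.23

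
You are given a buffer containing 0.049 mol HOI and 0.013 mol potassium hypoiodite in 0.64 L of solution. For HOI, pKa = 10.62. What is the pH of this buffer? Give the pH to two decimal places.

pH = pKa + log([A⁻]/[HA]) = 10.62 + log(0.013/0.049)
pH = 10.62 + (-0.576) = 10.04

pH = 10.04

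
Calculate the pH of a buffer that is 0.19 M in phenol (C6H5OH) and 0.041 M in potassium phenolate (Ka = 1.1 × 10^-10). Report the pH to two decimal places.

pH = 9.29

pKa = −log(1.1 × 10^-10) = 9.959
pH = pKa + log([A⁻]/[HA]) = 9.959 + log(0.041/0.19)
pH = 9.959 + (-0.666) = 9.29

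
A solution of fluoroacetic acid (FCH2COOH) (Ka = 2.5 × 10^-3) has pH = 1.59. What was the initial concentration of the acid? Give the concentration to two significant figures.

C₀ = 2.9 × 10^-1 M

[H+] = 10^(-1.59) = 2.57 × 10^-2 M = x
Ka = x²/(C₀ − x) ⇒ C₀ = x + x²/Ka
C₀ = 2.57 × 10^-2 + (2.57 × 10^-2)²/(2.5 × 10^-3) = 2.90 × 10^-1 M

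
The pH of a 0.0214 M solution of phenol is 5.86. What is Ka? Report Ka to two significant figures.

[H+] = 10^(-5.86) = 1.38 × 10^-6 M
At equilibrium [HA] = 0.0214 − 1.38 × 10^-6 = 2.14 × 10^-2 M
Ka = [H+][A-]/[HA] = (1.38 × 10^-6)² / 2.14 × 10^-2 = 8.9 × 10^-11

Ka = 8.9 × 10^-11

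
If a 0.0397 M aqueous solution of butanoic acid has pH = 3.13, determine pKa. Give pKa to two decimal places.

[H+] = 10^(-3.13) = 7.41 × 10^-4 M
At equilibrium [HA] = 0.0397 − 7.41 × 10^-4 = 3.90 × 10^-2 M
Ka = [H+][A-]/[HA] = (7.41 × 10^-4)² / 3.90 × 10^-2 = 1.41 × 10^-5
pKa = -log(1.41 × 10^-5) = 4.85

pKa = 4.85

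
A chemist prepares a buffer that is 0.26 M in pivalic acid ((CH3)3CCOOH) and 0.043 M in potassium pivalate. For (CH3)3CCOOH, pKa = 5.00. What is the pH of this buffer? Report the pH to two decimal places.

pH = 4.22

Using pH = pKa + log([base]/[acid]) with [base]/[acid] = 0.043/0.26:
pH = 5.00 + (-0.782) = 4.22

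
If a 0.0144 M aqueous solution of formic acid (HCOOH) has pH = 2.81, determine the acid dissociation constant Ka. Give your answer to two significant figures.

[H+] = 10^(-2.81) = 1.55 × 10^-3 M
At equilibrium [HA] = 0.0144 − 1.55 × 10^-3 = 1.29 × 10^-2 M
Ka = [H+][A-]/[HA] = (1.55 × 10^-3)² / 1.29 × 10^-2 = 1.9 × 10^-4

Ka = 1.9 × 10^-4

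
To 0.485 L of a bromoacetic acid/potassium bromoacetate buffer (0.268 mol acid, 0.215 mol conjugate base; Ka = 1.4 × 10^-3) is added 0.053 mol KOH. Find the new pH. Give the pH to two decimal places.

After neutralization: n(BrCH2COOH) = 0.215 mol, n(BrCH2COO-) = 0.268 mol.
pKa = −log(1.4 × 10^-3) = 2.854
pH = pKa + log(n_BrCH2COO-/n_BrCH2COOH) = 2.854 + log(0.268/0.215) = 2.854 + (+0.096)

pH = 2.95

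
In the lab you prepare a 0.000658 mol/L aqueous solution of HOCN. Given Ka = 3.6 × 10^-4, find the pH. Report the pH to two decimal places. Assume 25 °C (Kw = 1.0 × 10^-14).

HOCN ⇌ OCN- + H+
Ka = [H+]²/(0.000658 − [H+]) = 3.6 × 10^-4
Here C₀/Ka ≈ 1.83, so the small-[H+] approximation fails. Use the quadratic:
[H+] = (−Ka + √(Ka² + 4·Ka·C₀))/2 = 3.39 × 10^-4 M
pH = −log(3.39 × 10^-4) = 3.47

pH = 3.47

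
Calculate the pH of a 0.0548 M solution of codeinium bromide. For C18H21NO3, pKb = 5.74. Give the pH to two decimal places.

pH = 4.76

C18H22NO3+ is the conjugate acid of the weak base C18H21NO3.
Kb = 10^(−5.74) = 1.82 × 10^-6
Ka = Kw/Kb = 1.0×10^-14 / 1.82 × 10^-6 = 5.49 × 10^-9
Ka = [H+]²/(0.0548 − [H+]) = 5.49 × 10^-9
Assume [H+] ≪ 0.0548: [H+] ≈ √(5.49 × 10^-9 × 0.0548) = 1.73 × 10^-5 M
Check: 0.032% ionized — well under 5%, approximation valid.
pH = −log[H+] = −log(1.73 × 10^-5) = 4.76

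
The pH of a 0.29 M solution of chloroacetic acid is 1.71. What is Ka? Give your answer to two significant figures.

Ka = 1.4 × 10^-3

[H+] = 10^(-1.71) = 1.95 × 10^-2 M
At equilibrium [HA] = 0.29 − 1.95 × 10^-2 = 2.70 × 10^-1 M
Ka = [H+][A-]/[HA] = (1.95 × 10^-2)² / 2.70 × 10^-1 = 1.4 × 10^-3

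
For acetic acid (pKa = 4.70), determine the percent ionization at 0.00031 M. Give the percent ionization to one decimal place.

22.4%

CH3COOH ⇌ CH3COO- + H+; let x = [H+] at equilibrium.
Ka = 10^(−4.70) = 2.00 × 10^-5
Ka = x²/(C₀ − x); solving the quadratic gives x = 6.94 × 10^-5 M.
Fraction ionized = 6.94 × 10^-5 / 0.00031 = 0.2239 → 22.4%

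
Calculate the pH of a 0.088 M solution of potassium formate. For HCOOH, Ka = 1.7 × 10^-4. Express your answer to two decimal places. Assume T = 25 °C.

pH = 8.36

HCOO- is the conjugate base of the weak acid HCOOH.
Kb = Kw/Ka = 1.0×10^-14 / 1.7 × 10^-4 = 5.88 × 10^-11
Let x = [OH-] at equilibrium. Kb = x²/(0.088 − x).
Neglecting x in the denominator: x = √(5.88 × 10^-11 × 0.088) = 2.27 × 10^-6 M
Check: 0.0026% ionized — well under 5%, approximation valid.
pOH = 5.64, so pH = 14.00 − pOH = 8.36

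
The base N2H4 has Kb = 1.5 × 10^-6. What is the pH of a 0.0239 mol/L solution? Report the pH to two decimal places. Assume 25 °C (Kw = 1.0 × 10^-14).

N2H4 + H2O ⇌ N2H5+ + OH-
Kb = [OH-]²/(0.0239 − [OH-]) = 1.5 × 10^-6
Since Kb ≪ C₀, [OH-] ≈ √(Kb·C₀) = 1.89 × 10^-4 M.
([OH-]/C₀ = 0.79% < 5%, so the approximation holds.)
pOH = 3.72, so pH = 14.00 − pOH = 10.28

pH = 10.28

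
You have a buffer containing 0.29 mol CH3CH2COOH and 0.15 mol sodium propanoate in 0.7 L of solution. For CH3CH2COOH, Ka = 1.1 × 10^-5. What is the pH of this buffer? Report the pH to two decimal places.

pKa = −log(1.1 × 10^-5) = 4.959
pH = pKa + log([A⁻]/[HA]) = 4.959 + log(0.15/0.29)
pH = 4.959 + (-0.286) = 4.67

pH = 4.67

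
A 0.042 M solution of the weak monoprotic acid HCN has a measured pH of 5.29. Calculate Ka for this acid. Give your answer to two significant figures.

[H+] = 10^(-5.29) = 5.13 × 10^-6 M
At equilibrium [HA] = 0.042 − 5.13 × 10^-6 = 4.20 × 10^-2 M
Ka = [H+][A-]/[HA] = (5.13 × 10^-6)² / 4.20 × 10^-2 = 6.3 × 10^-10

Ka = 6.3 × 10^-10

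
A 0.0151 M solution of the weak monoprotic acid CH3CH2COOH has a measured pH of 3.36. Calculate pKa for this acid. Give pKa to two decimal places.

pKa = 4.89

[H+] = 10^(-3.36) = 4.37 × 10^-4 M
At equilibrium [HA] = 0.0151 − 4.37 × 10^-4 = 1.47 × 10^-2 M
Ka = [H+][A-]/[HA] = (4.37 × 10^-4)² / 1.47 × 10^-2 = 1.30 × 10^-5
pKa = -log(1.30 × 10^-5) = 4.89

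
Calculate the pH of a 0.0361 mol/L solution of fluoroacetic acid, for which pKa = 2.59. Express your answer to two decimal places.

FCH2COOH ⇌ FCH2COO- + H+
Ka = 10^(−2.59) = 2.57 × 10^-3
Let x = [H+] at equilibrium. Ka = x²/(0.0361 − x).
The 5% rule fails; solving x² + Ka·x − Ka·C₀ = 0 exactly:
x = [−0.00257 + √(0.00257² + 0.000371)]/2 = 8.43 × 10^-3 M
pH = −log(8.43 × 10^-3) = 2.07

pH = 2.07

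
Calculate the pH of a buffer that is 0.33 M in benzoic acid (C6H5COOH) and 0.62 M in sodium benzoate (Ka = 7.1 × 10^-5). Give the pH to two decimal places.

pKa = −log(7.1 × 10^-5) = 4.149
Henderson–Hasselbalch: pH = pKa + log([C6H5COO-]/[C6H5COOH]) = 4.149 + log(0.62/0.33)
pH = 4.149 + (+0.274) = 4.42

pH = 4.42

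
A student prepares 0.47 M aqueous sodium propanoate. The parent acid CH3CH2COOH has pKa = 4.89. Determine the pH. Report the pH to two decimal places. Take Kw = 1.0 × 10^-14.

CH3CH2COO- is the conjugate base of the weak acid CH3CH2COOH.
Ka = 10^(−4.89) = 1.29 × 10^-5
Kb = Kw/Ka = 1.0×10^-14 / 1.29 × 10^-5 = 7.75 × 10^-10
Let x = [OH-] at equilibrium. Kb = x²/(0.47 − x).
Assume x ≪ 0.47: x ≈ √(7.75 × 10^-10 × 0.47) = 1.91 × 10^-5 M
(x/C₀ = 0.0041% < 5%, so the approximation holds.)
pOH = 4.72, so pH = 14.00 − pOH = 9.28

pH = 9.28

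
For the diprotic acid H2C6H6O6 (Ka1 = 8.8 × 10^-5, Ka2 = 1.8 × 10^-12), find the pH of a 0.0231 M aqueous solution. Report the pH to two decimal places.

Ka1 ≫ Ka2, so treat the first dissociation as the only significant source of H+.
Ka1 = x²/(0.0231 − x) = 8.8 × 10^-5
Solving the quadratic: x = (−Ka1 + √(Ka1² + 4·Ka1·C₀))/2 = 1.38 × 10^-3 M
pH = −log(1.38 × 10^-3) = 2.86

pH = 2.86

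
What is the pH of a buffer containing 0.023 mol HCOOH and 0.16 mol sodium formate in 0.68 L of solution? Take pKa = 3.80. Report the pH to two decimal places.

pH = 4.64

pH = pKa + log([A⁻]/[HA]) = 3.80 + log(0.16/0.023)
pH = 3.80 + (+0.842) = 4.64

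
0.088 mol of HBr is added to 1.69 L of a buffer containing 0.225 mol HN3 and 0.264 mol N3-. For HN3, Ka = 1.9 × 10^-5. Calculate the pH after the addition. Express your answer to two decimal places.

pH = 4.47

Added H+ converts N3- to HN3: HN3 → 0.313 mol, N3- → 0.176 mol.
pKa = −log(1.9 × 10^-5) = 4.721
pH = pKa + log(n_N3-/n_HN3) = 4.721 + log(0.176/0.313) = 4.721 + (-0.250)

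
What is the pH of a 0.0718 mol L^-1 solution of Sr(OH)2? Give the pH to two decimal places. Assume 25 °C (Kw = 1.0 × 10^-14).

pH = 13.16

Sr(OH)2 is a strong base (each formula unit releases 2 OH-); [OH-] = 0.144 M.
pOH = -log(0.144) = 0.84
pH = 14.00 - 0.84 = 13.16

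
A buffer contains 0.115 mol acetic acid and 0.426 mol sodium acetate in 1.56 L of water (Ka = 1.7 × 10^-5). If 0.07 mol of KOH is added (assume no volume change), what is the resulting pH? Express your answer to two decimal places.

After neutralization: n(CH3COOH) = 0.045 mol, n(CH3COO-) = 0.496 mol.
pKa = −log(1.7 × 10^-5) = 4.770
Henderson–Hasselbalch with mole ratio 0.496/0.045: pH = 4.770 + (+1.042)

pH = 5.81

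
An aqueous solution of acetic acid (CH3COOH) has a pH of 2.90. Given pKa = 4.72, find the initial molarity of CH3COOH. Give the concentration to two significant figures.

[H+] = 10^(-2.90) = 1.26 × 10^-3 M = x
Ka = 10^(−4.72) = 1.91 × 10^-5
Ka = x²/(C₀ − x) ⇒ C₀ = x + x²/Ka
C₀ = 1.26 × 10^-3 + (1.26 × 10^-3)²/(1.91 × 10^-5) = 8.44 × 10^-2 M

C₀ = 8.4 × 10^-2 M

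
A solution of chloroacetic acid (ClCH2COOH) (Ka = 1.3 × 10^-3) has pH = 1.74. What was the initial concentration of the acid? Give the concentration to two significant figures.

C₀ = 2.7 × 10^-1 M

[H+] = 10^(-1.74) = 1.82 × 10^-2 M = x
Ka = x²/(C₀ − x) ⇒ C₀ = x + x²/Ka
C₀ = 1.82 × 10^-2 + (1.82 × 10^-2)²/(1.3 × 10^-3) = 2.73 × 10^-1 M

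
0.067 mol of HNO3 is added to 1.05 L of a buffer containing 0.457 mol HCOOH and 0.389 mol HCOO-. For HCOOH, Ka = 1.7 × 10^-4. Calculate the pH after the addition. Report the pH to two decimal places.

pH = 3.56

Added H+ converts HCOO- to HCOOH: HCOOH → 0.524 mol, HCOO- → 0.322 mol.
pKa = −log(1.7 × 10^-4) = 3.770
pH = pKa + log(n_HCOO-/n_HCOOH) = 3.770 + log(0.322/0.524) = 3.770 + (-0.211)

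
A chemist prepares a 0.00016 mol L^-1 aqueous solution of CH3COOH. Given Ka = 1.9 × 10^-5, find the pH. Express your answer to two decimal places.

pH = 4.33

CH3COOH ⇌ CH3COO- + H+
Let x = [H+] at equilibrium. Ka = x²/(0.00016 − x).
The 5% rule fails; solving x² + Ka·x − Ka·C₀ = 0 exactly:
x = [−1.9e-05 + √(1.9e-05² + 1.22e-08)]/2 = 4.64 × 10^-5 M
pH = −log(4.64 × 10^-5) = 4.33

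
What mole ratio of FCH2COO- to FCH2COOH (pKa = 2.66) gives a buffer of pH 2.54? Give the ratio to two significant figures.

ratio = 0.76

pH = pKa + log(r) ⇒ log(r) = 2.54 − 2.66 = -0.12
r = [FCH2COO-]/[FCH2COOH] = 10^(-0.12) = 0.759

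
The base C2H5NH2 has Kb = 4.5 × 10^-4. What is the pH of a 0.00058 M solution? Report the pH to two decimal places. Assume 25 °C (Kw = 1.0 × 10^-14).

C2H5NH2 + H2O ⇌ C2H5NH3+ + OH-
Let x = [OH-] at equilibrium. Kb = x²/(0.00058 − x).
x is not negligible relative to C₀; solve x² + 0.00045·x − 2.61e-07 = 0.
x = (−Kb + √(Kb² + 4·Kb·C₀))/2 = 3.33 × 10^-4 M
pOH = 3.48, so pH = 14.00 − pOH = 10.52

pH = 10.52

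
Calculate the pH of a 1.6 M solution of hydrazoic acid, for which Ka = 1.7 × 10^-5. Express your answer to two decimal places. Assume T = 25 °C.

pH = 2.28

HN3 ⇌ N3- + H+
Let x = [H+] at equilibrium. Ka = x²/(1.6 − x).
Neglecting x in the denominator: x = √(1.7 × 10^-5 × 1.6) = 5.22 × 10^-3 M
pH = −log(5.22 × 10^-3) = 2.28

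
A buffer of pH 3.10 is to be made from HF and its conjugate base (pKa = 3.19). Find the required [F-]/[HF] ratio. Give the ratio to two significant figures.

ratio = 0.81

pH = pKa + log(r) ⇒ log(r) = 3.10 − 3.19 = -0.09
r = [F-]/[HF] = 10^(-0.09) = 0.813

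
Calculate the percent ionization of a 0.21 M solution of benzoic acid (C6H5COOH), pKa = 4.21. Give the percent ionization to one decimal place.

C6H5COOH ⇌ C6H5COO- + H+; let x = [H+] at equilibrium.
Ka = 10^(−4.21) = 6.17 × 10^-5
x ≈ √(Ka·C₀) = √(6.17 × 10^-5 × 0.21) = 3.60 × 10^-3 M
% ionization = x/C₀ × 100% = 3.60 × 10^-3/0.21 × 100% = 1.7%

1.7%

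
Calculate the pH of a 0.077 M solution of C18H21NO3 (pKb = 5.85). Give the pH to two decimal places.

pH = 10.52

C18H21NO3 + H2O ⇌ C18H22NO3+ + OH-
Kb = 10^(−5.85) = 1.41 × 10^-6
Kb = [OH-]²/(0.077 − [OH-]) = 1.41 × 10^-6
Since Kb ≪ C₀, [OH-] ≈ √(Kb·C₀) = 3.29 × 10^-4 M.
Check: 0.43% ionized — well under 5%, approximation valid.
pOH = −log(3.29 × 10^-4) = 3.48; pH = 14.00 − 3.48 = 10.52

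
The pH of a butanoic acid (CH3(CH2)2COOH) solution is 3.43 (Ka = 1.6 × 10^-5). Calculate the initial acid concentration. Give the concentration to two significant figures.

C₀ = 9.0 × 10^-3 M

[H+] = 10^(-3.43) = 3.72 × 10^-4 M = x
Ka = x²/(C₀ − x) ⇒ C₀ = x + x²/Ka
C₀ = 3.72 × 10^-4 + (3.72 × 10^-4)²/(1.6 × 10^-5) = 9.02 × 10^-3 M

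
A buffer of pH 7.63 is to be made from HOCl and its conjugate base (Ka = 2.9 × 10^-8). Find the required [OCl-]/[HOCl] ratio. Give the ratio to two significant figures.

ratio = 1.2

pKa = -log(2.9 × 10^-8) = 7.538
pH = pKa + log(r) ⇒ log(r) = 7.63 − 7.538 = +0.092
r = [OCl-]/[HOCl] = 10^(+0.092) = 1.24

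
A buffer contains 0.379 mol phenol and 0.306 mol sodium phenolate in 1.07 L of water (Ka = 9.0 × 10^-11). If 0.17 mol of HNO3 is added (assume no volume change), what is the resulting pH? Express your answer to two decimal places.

Added H+ converts C6H5O- to C6H5OH: C6H5OH → 0.549 mol, C6H5O- → 0.136 mol.
pKa = −log(9.0 × 10^-11) = 10.046
pH = pKa + log([A⁻]/[HA]) = 10.046 + log(0.136/0.549) = 10.046 -0.606

pH = 9.44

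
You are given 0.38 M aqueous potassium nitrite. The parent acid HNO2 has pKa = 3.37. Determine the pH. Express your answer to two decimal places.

NO2- is the conjugate base of the weak acid HNO2.
Ka = 10^(−3.37) = 4.27 × 10^-4
Kb = Kw/Ka = 1.0×10^-14 / 4.27 × 10^-4 = 2.34 × 10^-11
From the ICE table, Kb = x²/(0.38 − x) = 2.34 × 10^-11.
Neglecting x in the denominator: x = √(2.34 × 10^-11 × 0.38) = 2.98 × 10^-6 M
pOH = −log(2.98 × 10^-6) = 5.53; pH = 14.00 − 5.53 = 8.47

pH = 8.47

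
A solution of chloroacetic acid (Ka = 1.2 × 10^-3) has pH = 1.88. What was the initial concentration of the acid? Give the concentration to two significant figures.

[H+] = 10^(-1.88) = 1.32 × 10^-2 M = x
Ka = x²/(C₀ − x) ⇒ C₀ = x + x²/Ka
C₀ = 1.32 × 10^-2 + (1.32 × 10^-2)²/(1.2 × 10^-3) = 1.58 × 10^-1 M

C₀ = 1.6 × 10^-1 M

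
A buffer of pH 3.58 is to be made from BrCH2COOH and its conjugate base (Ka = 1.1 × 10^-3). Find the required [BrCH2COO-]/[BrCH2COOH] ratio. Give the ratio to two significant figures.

ratio = 4.2

pKa = -log(1.1 × 10^-3) = 2.959
pH = pKa + log(r) ⇒ log(r) = 3.58 − 2.959 = +0.621
r = [BrCH2COO-]/[BrCH2COOH] = 10^(+0.621) = 4.18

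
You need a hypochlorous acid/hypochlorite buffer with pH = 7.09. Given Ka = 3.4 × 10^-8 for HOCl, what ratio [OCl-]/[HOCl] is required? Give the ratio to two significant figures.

ratio = 0.42

pKa = -log(3.4 × 10^-8) = 7.469
pH = pKa + log(r) ⇒ log(r) = 7.09 − 7.469 = -0.379
r = [OCl-]/[HOCl] = 10^(-0.379) = 0.418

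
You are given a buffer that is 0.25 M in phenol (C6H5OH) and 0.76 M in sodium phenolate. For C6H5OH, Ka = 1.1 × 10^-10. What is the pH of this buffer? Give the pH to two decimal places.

pH = 10.44

pKa = −log(1.1 × 10^-10) = 9.959
pH = pKa + log([A⁻]/[HA]) = 9.959 + log(0.76/0.25)
pH = 9.959 + (+0.483) = 10.44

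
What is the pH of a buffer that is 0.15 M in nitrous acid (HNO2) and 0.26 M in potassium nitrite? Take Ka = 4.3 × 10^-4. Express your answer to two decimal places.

pKa = −log(4.3 × 10^-4) = 3.367
Henderson–Hasselbalch: pH = pKa + log([NO2-]/[HNO2]) = 3.367 + log(0.26/0.15)
pH = 3.367 + (+0.239) = 3.61

pH = 3.61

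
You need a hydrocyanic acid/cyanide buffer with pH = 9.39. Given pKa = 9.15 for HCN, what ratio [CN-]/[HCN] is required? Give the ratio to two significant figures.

pH = pKa + log(r) ⇒ log(r) = 9.39 − 9.15 = +0.24
r = [CN-]/[HCN] = 10^(+0.24) = 1.74

ratio = 1.7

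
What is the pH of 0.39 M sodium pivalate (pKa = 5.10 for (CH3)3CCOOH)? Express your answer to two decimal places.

(CH3)3CCOO- is the conjugate base of the weak acid (CH3)3CCOOH.
Ka = 10^(−5.10) = 7.94 × 10^-6
Kb = Kw/Ka = 1.0×10^-14 / 7.94 × 10^-6 = 1.26 × 10^-9
From the ICE table, Kb = [OH-]²/(0.39 − [OH-]) = 1.26 × 10^-9.
Neglecting [OH-] in the denominator: [OH-] = √(1.26 × 10^-9 × 0.39) = 2.22 × 10^-5 M
([OH-]/C₀ = 0.0057% < 5%, so the approximation holds.)
pOH = 4.65, so pH = 14.00 − pOH = 9.35

pH = 9.35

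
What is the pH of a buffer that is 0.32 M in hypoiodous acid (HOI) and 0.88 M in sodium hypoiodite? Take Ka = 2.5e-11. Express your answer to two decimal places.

pH = 11.04

pKa = −log(2.5 × 10^-11) = 10.602
pH = pKa + log([A⁻]/[HA]) = 10.602 + log(0.88/0.32)
pH = 10.602 + (+0.439) = 11.04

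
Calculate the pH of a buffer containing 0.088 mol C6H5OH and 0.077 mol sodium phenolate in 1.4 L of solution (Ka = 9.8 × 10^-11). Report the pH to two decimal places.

pH = 9.95

pKa = −log(9.8 × 10^-11) = 10.009
Using pH = pKa + log([base]/[acid]) with [base]/[acid] = 0.077/0.088:
pH = 10.009 + (-0.058) = 9.95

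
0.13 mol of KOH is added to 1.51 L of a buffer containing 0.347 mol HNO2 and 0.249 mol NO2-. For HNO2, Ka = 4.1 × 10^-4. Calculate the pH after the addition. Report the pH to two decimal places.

pH = 3.63

OH- converts HNO2 to NO2-: HNO2 → 0.217 mol, NO2- → 0.379 mol.
pKa = −log(4.1 × 10^-4) = 3.387
pH = pKa + log(n_NO2-/n_HNO2) = 3.387 + log(0.379/0.217) = 3.387 + (+0.242)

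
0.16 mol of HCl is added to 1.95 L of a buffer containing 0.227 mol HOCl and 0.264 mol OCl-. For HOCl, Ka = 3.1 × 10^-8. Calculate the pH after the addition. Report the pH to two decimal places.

After neutralization: n(HOCl) = 0.387 mol, n(OCl-) = 0.104 mol.
pKa = −log(3.1 × 10^-8) = 7.509
Henderson–Hasselbalch with mole ratio 0.104/0.387: pH = 7.509 + (-0.571)

pH = 6.94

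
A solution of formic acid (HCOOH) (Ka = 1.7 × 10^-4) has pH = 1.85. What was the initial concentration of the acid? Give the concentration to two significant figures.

C₀ = 1.2 M

[H+] = 10^(-1.85) = 1.41 × 10^-2 M = x
Ka = x²/(C₀ − x) ⇒ C₀ = x + x²/Ka
C₀ = 1.41 × 10^-2 + (1.41 × 10^-2)²/(1.7 × 10^-4) = 1.18 M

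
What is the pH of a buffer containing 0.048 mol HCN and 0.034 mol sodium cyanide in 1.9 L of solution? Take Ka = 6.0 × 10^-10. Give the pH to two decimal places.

pKa = −log(6.0 × 10^-10) = 9.222
pH = pKa + log([A⁻]/[HA]) = 9.222 + log(0.034/0.048)
pH = 9.222 + (-0.150) = 9.07

pH = 9.07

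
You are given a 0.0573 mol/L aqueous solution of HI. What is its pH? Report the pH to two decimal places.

HI is a strong acid and dissociates completely, so [H+] = 0.0573 M.
pH = -log(0.0573) = 1.24

pH = 1.24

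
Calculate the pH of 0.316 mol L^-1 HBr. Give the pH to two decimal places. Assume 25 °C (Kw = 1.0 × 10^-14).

pH = 0.50

HBr is a strong acid and dissociates completely, so [H+] = 0.316 M.
pH = -log(0.316) = 0.50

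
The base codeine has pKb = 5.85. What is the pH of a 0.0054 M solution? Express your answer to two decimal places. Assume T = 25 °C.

C18H21NO3 + H2O ⇌ C18H22NO3+ + OH-
Kb = 10^(−5.85) = 1.41 × 10^-6
From the ICE table, Kb = [OH-]²/(0.0054 − [OH-]) = 1.41 × 10^-6.
Assume [OH-] ≪ 0.0054: [OH-] ≈ √(1.41 × 10^-6 × 0.0054) = 8.73 × 10^-5 M
([OH-]/C₀ = 1.6% < 5%, so the approximation holds.)
pOH = −log(8.73 × 10^-5) = 4.06; pH = 14.00 − 4.06 = 9.94

pH = 9.94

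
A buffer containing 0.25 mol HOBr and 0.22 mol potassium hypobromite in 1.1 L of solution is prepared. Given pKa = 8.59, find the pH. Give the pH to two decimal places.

pH = 8.53

pH = pKa + log([A⁻]/[HA]) = 8.59 + log(0.22/0.25)
pH = 8.59 + (-0.056) = 8.53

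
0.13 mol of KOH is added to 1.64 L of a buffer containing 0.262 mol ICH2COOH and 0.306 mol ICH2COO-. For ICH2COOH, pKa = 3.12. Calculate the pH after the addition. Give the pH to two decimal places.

After neutralization: n(ICH2COOH) = 0.132 mol, n(ICH2COO-) = 0.436 mol.
pH = pKa + log(n_ICH2COO-/n_ICH2COOH) = 3.12 + log(0.436/0.132) = 3.12 + (+0.519)

pH = 3.64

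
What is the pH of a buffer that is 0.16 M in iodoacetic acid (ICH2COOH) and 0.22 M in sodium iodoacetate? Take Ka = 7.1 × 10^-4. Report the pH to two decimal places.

pKa = −log(7.1 × 10^-4) = 3.149
pH = pKa + log([A⁻]/[HA]) = 3.149 + log(0.22/0.16)
pH = 3.149 + (+0.138) = 3.29

pH = 3.29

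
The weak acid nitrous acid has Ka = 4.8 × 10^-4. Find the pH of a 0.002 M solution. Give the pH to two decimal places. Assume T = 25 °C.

pH = 3.11

HNO2 ⇌ NO2- + H+
Let x = [H+] at equilibrium. Ka = x²/(0.002 − x).
The 5% rule fails; solving x² + Ka·x − Ka·C₀ = 0 exactly:
x = [−0.00048 + √(0.00048² + 3.84e-06)]/2 = 7.69 × 10^-4 M
pH = −log(7.69 × 10^-4) = 3.11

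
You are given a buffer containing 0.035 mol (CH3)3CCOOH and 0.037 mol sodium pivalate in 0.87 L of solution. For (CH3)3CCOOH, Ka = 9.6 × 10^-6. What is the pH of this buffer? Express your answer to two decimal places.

pKa = −log(9.6 × 10^-6) = 5.018
Using pH = pKa + log([base]/[acid]) with [base]/[acid] = 0.037/0.035:
pH = 5.018 + (+0.024) = 5.04

pH = 5.04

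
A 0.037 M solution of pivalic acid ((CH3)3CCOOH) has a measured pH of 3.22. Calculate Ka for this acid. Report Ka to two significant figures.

[H+] = 10^(-3.22) = 6.03 × 10^-4 M
At equilibrium [HA] = 0.037 − 6.03 × 10^-4 = 3.64 × 10^-2 M
Ka = [H+][A-]/[HA] = (6.03 × 10^-4)² / 3.64 × 10^-2 = 1.0 × 10^-5

Ka = 1.0 × 10^-5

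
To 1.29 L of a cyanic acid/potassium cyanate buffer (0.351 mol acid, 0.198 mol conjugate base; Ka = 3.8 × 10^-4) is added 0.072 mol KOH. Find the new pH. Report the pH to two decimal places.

OH- converts HOCN to OCN-: HOCN → 0.279 mol, OCN- → 0.27 mol.
pKa = −log(3.8 × 10^-4) = 3.420
pH = pKa + log([A⁻]/[HA]) = 3.420 + log(0.27/0.279) = 3.420 -0.014

pH = 3.41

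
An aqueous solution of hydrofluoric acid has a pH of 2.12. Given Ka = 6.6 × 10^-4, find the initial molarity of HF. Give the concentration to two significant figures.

[H+] = 10^(-2.12) = 7.59 × 10^-3 M = x
Ka = x²/(C₀ − x) ⇒ C₀ = x + x²/Ka
C₀ = 7.59 × 10^-3 + (7.59 × 10^-3)²/(6.6 × 10^-4) = 9.49 × 10^-2 M

C₀ = 9.5 × 10^-2 M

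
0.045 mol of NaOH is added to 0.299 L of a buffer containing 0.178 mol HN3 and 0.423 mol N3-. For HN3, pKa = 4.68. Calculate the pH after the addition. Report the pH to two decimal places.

pH = 5.23

OH- converts HN3 to N3-: HN3 → 0.133 mol, N3- → 0.468 mol.
pH = pKa + log([A⁻]/[HA]) = 4.68 + log(0.468/0.133) = 4.68 +0.546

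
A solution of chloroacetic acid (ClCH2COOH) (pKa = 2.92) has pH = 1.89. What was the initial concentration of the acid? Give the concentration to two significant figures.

[H+] = 10^(-1.89) = 1.29 × 10^-2 M = x
Ka = 10^(−2.92) = 1.20 × 10^-3
Ka = x²/(C₀ − x) ⇒ C₀ = x + x²/Ka
C₀ = 1.29 × 10^-2 + (1.29 × 10^-2)²/(1.20 × 10^-3) = 1.52 × 10^-1 M

C₀ = 1.5 × 10^-1 M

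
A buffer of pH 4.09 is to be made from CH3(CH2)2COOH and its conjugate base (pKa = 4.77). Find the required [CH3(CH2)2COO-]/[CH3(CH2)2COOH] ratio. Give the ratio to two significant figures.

ratio = 0.21

pH = pKa + log(r) ⇒ log(r) = 4.09 − 4.77 = -0.68
r = [CH3(CH2)2COO-]/[CH3(CH2)2COOH] = 10^(-0.68) = 0.209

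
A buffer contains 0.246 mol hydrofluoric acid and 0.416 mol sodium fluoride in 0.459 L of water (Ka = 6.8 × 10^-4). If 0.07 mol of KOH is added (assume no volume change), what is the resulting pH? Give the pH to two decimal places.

OH- converts HF to F-: HF → 0.176 mol, F- → 0.486 mol.
pKa = −log(6.8 × 10^-4) = 3.167
pH = pKa + log(n_F-/n_HF) = 3.167 + log(0.486/0.176) = 3.167 + (+0.441)

pH = 3.61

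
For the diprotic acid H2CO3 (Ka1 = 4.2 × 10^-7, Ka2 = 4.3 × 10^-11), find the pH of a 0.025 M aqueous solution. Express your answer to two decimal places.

pH = 3.99

Since Ka1 ≫ Ka2, the first ionization dominates [H+].
Ka1 = x²/(0.025 − x) = 4.2 × 10^-7
x ≈ √(4.2 × 10^-7 × 0.025) = 1.02 × 10^-4 M
pH = −log(1.02 × 10^-4) = 3.99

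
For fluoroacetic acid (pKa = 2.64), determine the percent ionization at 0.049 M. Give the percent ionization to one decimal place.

19.4%

FCH2COOH ⇌ FCH2COO- + H+; let x = [H+] at equilibrium.
Ka = 10^(−2.64) = 2.29 × 10^-3
Ka = x²/(C₀ − x); solving the quadratic gives x = 9.51 × 10^-3 M.
Fraction ionized = 9.51 × 10^-3 / 0.049 = 0.1941 → 19.4%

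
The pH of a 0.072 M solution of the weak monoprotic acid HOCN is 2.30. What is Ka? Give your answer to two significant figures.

[H+] = 10^(-2.30) = 5.01 × 10^-3 M
At equilibrium [HA] = 0.072 − 5.01 × 10^-3 = 6.70 × 10^-2 M
Ka = [H+][A-]/[HA] = (5.01 × 10^-3)² / 6.70 × 10^-2 = 3.7 × 10^-4

Ka = 3.7 × 10^-4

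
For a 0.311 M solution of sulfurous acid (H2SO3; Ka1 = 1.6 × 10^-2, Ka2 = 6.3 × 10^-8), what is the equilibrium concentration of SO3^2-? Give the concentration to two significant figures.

First ionization gives [H+] ≈ [HSO3-] = 6.30 × 10^-2 M.
Second step: Ka2 = [H+][SO3^2-]/[HSO3-] ≈ [SO3^2-] (since [H+] ≈ [HSO3-]).
So [SO3^2-] ≈ Ka2.

6.3 × 10^-8 M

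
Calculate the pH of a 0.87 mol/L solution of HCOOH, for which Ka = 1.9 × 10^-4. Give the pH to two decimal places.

pH = 1.89

HCOOH ⇌ HCOO- + H+
Ka = [H+]²/(0.87 − [H+]) = 1.9 × 10^-4
Assume [H+] ≪ 0.87: [H+] ≈ √(1.9 × 10^-4 × 0.87) = 1.29 × 10^-2 M
Check: 1.5% ionized — well under 5%, approximation valid.
pH = −log[H+] = −log(1.29 × 10^-2) = 1.89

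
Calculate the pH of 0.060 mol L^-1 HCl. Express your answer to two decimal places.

HCl is a strong acid and dissociates completely, so [H+] = 0.060 M.
pH = -log(0.06) = 1.22

pH = 1.22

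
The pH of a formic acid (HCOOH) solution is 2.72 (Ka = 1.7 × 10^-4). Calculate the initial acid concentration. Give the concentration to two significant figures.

[H+] = 10^(-2.72) = 1.91 × 10^-3 M = x
Ka = x²/(C₀ − x) ⇒ C₀ = x + x²/Ka
C₀ = 1.91 × 10^-3 + (1.91 × 10^-3)²/(1.7 × 10^-4) = 2.34 × 10^-2 M

C₀ = 2.3 × 10^-2 M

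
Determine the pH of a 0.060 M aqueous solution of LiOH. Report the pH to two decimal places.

pH = 12.78

LiOH is a strong base; [OH-] = 0.06 M.
pOH = -log(0.06) = 1.22
pH = 14.00 - 1.22 = 12.78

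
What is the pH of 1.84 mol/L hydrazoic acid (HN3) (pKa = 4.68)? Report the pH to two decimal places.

HN3 ⇌ N3- + H+
Ka = 10^(−4.68) = 2.09 × 10^-5
Ka = x²/(1.84 − x) = 2.09 × 10^-5
Neglecting x in the denominator: x = √(2.09 × 10^-5 × 1.84) = 6.20 × 10^-3 M
Check: 0.34% ionized — well under 5%, approximation valid.
pH = −log(6.20 × 10^-3) = 2.21

pH = 2.21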